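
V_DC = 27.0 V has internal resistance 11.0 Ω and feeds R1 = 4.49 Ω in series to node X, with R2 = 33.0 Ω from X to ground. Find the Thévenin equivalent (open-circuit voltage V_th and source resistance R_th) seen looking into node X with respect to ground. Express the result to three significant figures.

R1' = 11.0 + 4.49 = 15.49 Ω (source resistance + R1).
Open-circuit (no load on X): V_th = V_DC · R2/(R1' + R2) = 27.0 × 33.0/(15.49 + 33.0) = 18.37 V.
With V_DC suppressed (replaced by a short), R_th = R1' ‖ R2 = (15.49 × 33.0)/(15.49 + 33.0) = 10.54 Ω.

V_th ≈ 18.4 V, R_th ≈ 10.5 Ω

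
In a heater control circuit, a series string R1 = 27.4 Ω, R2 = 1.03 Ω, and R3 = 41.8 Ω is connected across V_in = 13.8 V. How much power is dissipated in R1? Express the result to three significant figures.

P ≈ 1.06 W

ΣR = 70.23 Ω → I = 13.8/70.23 = 0.1965 A.
P(R1) = I²·R1 = (0.1965)² × 27.4 = 1.058 W.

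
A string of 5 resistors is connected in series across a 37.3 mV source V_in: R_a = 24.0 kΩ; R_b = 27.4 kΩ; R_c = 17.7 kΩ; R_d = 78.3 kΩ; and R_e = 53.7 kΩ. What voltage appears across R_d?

V ≈ 14.5 mV

Series total: ΣR = 24.0 + 27.4 + 17.7 + 78.3 + 53.7 = 201.1 kΩ.
By the voltage-divider rule, V = 37.3 × 78.30/201.1 = 14.52 mV.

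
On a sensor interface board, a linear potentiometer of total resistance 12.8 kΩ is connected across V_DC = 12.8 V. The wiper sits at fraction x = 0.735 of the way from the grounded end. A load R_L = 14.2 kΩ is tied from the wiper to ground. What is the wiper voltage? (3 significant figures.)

Lower segment x·R_p = 9.408 kΩ; upper segment (1−x)·R_p = 3.392 kΩ.
Lower segment in parallel with the load: 9.408 ‖ 14.2 = 5.659 kΩ.
Then V_out = V_DC · 5.659/(3.392 + 5.659) = 8.003 V.
(Unloaded: V_out = x·V_DC = 9.41 V.)

V_out ≈ 8.00 V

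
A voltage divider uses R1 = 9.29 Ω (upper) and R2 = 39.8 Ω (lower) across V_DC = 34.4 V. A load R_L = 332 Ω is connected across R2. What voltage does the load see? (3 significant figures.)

V_out ≈ 27.3 V

First combine the lower leg with the load: R2 ‖ R_L = 35.54 Ω.
Now apply the divider: V_out = 34.4 × 0.7928 = 27.27 V.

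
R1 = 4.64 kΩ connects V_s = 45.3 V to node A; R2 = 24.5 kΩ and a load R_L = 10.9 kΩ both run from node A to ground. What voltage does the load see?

V_out ≈ 28.0 V

First combine the lower leg with the load: R2 ‖ R_L = 7.544 kΩ.
Voltage divider with the loaded lower leg: V_out = 45.3 × 7.544/(4.64 + 7.544) = 45.3 × 0.6192 = 28.05 V.
(Unloaded it would be 38.1 V; the load pulls it down.)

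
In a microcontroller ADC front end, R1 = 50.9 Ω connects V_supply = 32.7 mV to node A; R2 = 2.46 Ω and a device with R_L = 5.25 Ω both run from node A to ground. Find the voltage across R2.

V_out ≈ 1.04 mV

First combine the lower leg with the load: R2 ‖ R_L = 1.675 Ω.
Then V_out = V_supply · R2'/(R1 + R2') = 32.7 × 1.675/52.58 = 1.042 mV.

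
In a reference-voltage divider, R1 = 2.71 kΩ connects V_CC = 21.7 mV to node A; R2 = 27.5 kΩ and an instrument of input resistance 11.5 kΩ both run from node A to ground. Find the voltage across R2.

V_out ≈ 16.3 mV

First combine the lower leg with the load: R2 ‖ R_L = 8.109 kΩ.
Now apply the divider: V_out = 21.7 × 0.7495 = 16.26 mV.
(Unloaded it would be 19.8 mV; the load pulls it down.)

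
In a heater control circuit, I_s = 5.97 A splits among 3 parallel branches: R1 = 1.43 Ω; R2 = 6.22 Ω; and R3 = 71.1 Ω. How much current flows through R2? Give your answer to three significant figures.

I ≈ 1.10 A

ΣG = 1/1.43 + 1/6.22 + 1/71.1 = 0.8741.
Current divider: I(R2) = I_s · G_k/ΣG = 5.97 × (0.1608/0.8741) = 5.97 × 0.1839 = 1.098 A.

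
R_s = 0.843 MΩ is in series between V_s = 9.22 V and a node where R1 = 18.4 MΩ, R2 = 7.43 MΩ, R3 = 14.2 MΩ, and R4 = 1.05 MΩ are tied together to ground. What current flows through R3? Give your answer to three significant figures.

Equivalent of the parallel group: R_p = 0.8253 MΩ.
V_A by voltage divider: V_A = 9.22 × 0.8253/(0.843 + 0.8253) = 4.561 V.
Branch current I = V_A/R3 = 4.561/14.2 = 0.3212 µA.
(Check via current divider: I_total = 5.527 µA; share G_k/ΣG = 0.05812 → same result.)

I ≈ 0.321 µA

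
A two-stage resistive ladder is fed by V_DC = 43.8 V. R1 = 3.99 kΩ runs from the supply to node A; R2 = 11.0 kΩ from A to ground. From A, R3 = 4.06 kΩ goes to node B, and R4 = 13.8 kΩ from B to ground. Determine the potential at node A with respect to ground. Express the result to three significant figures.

The second stage (R3 + R4 = 17.86 kΩ) loads node A in parallel with R2.
R2 ‖ (R3+R4) = 6.807 kΩ.
V_A = 43.8 × 6.807/(3.99 + 6.807) = 27.61 V.

V_A ≈ 27.6 V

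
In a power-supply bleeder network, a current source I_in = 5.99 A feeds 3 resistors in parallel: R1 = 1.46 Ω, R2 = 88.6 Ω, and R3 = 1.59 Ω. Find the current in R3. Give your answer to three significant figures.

I ≈ 2.84 A

ΣG = 1/1.46 + 1/88.6 + 1/1.59 = 1.325.
R3 takes the fraction G_k/ΣG = 0.6289/1.325 = 0.4746, so I = 5.99 × 0.4746 = 2.843 A.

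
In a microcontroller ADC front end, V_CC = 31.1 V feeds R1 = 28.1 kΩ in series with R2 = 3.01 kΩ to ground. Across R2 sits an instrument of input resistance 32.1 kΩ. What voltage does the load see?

V_out ≈ 2.77 V

First combine the lower leg with the load: R2 ‖ R_L = 2.752 kΩ.
Voltage divider with the loaded lower leg: V_out = 31.1 × 2.752/(28.1 + 2.752) = 31.1 × 0.08920 = 2.774 V.
(Unloaded it would be 3.01 V; the load pulls it down.)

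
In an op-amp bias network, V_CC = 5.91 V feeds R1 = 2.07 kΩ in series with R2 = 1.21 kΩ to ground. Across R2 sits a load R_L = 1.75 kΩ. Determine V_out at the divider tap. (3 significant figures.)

The load sits in parallel with R2, giving an effective lower resistance R2' = R2·R_L/(R2+R_L) = 0.7154 kΩ.
Now apply the divider: V_out = 5.91 × 0.2568 = 1.518 V.

V_out ≈ 1.52 V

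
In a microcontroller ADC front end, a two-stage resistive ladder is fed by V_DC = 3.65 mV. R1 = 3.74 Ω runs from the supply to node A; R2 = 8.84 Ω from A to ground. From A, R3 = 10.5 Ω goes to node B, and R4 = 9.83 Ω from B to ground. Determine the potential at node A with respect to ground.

The second stage (R3 + R4 = 20.33 Ω) loads node A in parallel with R2.
Effective lower resistance at A: R2 ‖ 20.33 = 6.161 Ω.
First divider: V_A = V_DC · 6.161/(3.74 + 6.161) = 2.271 mV.

V_A ≈ 2.27 mV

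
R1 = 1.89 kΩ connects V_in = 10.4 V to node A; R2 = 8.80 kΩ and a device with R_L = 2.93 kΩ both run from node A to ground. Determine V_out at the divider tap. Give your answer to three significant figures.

First combine the lower leg with the load: R2 ‖ R_L = 2.198 kΩ.
Then V_out = V_in · R2'/(R1 + R2') = 10.4 × 2.198/4.088 = 5.592 V.

V_out ≈ 5.59 V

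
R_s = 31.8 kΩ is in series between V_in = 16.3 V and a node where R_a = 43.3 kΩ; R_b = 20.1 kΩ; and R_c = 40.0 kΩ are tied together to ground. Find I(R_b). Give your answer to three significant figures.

I ≈ 0.197 mA

Parallel bank: R_p = 1/(1/43.3 + 1/20.1 + 1/40.0) = 10.22 kΩ.
V_A by voltage divider: V_A = 16.3 × 10.22/(31.8 + 10.22) = 3.964 V.
Branch current I = V_A/R_b = 3.964/20.1 = 0.1972 mA.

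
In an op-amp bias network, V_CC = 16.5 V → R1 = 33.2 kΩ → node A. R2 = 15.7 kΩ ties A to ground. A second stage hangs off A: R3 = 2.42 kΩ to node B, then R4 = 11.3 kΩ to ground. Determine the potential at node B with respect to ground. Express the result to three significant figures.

Looking into the second stage from A: R3 + R4 = 13.72 kΩ appears in parallel with R2.
Effective lower resistance at A: R2 ‖ 13.72 = 7.322 kΩ.
First divider: V_A = V_CC · 7.322/(33.2 + 7.322) = 2.981 V.
V_B = V_A × 0.8236 = 2.455 V.

V_B ≈ 2.46 V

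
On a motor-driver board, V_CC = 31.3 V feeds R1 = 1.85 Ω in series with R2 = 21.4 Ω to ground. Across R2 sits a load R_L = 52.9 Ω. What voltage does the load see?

V_out ≈ 27.9 V

First combine the lower leg with the load: R2 ‖ R_L = 15.24 Ω.
Then V_out = V_CC · R2'/(R1 + R2') = 31.3 × 15.24/17.09 = 27.91 V.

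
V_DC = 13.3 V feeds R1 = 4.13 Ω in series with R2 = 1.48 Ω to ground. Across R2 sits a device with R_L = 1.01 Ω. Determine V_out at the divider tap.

V_out ≈ 1.69 V

The load sits in parallel with R2, giving an effective lower resistance R2' = R2·R_L/(R2+R_L) = 0.6003 Ω.
Now apply the divider: V_out = 13.3 × 0.1269 = 1.688 V.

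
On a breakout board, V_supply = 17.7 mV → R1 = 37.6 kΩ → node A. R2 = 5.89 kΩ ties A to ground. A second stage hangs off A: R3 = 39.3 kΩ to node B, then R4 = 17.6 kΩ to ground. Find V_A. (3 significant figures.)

V_A ≈ 2.20 mV

The second stage (R3 + R4 = 56.90 kΩ) loads node A in parallel with R2.
R2 ‖ (R3+R4) = 5.337 kΩ.
So V_A = 17.7 × 0.1243 = 2.200 mV.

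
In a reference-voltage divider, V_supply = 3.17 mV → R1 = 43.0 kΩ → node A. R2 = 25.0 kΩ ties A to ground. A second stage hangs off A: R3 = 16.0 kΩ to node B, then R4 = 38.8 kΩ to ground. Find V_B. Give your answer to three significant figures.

The second stage (R3 + R4 = 54.80 kΩ) loads node A in parallel with R2.
R2 ‖ (R3+R4) = 17.17 kΩ.
So V_A = 3.17 × 0.2853 = 0.9045 mV.
Then the unloaded second divider: V_B = V_A × R4/(R3+R4) = 0.9045 × 0.7080 = 0.6404 mV.

V_B ≈ 0.640 mV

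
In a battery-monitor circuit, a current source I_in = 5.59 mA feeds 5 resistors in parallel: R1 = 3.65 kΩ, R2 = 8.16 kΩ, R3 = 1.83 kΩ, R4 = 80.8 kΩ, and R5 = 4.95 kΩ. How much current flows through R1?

I ≈ 1.32 mA

Conductances: ΣG = 1/3.65 + 1/8.16 + 1/1.83 + 1/80.8 + 1/4.95 = 1.157 (1/kΩ).
By the current-divider rule, I = I_in · G_k/ΣG = 5.59 × 0.2367 = 1.323 mA.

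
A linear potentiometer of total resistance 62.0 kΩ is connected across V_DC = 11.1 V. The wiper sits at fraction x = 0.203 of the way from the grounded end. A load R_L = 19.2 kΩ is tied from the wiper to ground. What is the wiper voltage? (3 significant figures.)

V_out ≈ 1.48 V

Lower segment x·R_p = 12.59 kΩ; upper segment (1−x)·R_p = 49.41 kΩ.
Lower segment in parallel with the load: 12.59 ‖ 19.2 = 7.602 kΩ.
V_out = 11.1 × 7.602/(49.41 + 7.602) = 1.480 V.
(Unloaded: V_out = x·V_DC = 2.25 V.)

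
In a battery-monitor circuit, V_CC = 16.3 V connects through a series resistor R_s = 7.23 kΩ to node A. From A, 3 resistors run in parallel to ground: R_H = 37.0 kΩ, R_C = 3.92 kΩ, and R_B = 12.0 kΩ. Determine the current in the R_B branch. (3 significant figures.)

Parallel bank: R_p = 1/(1/37.0 + 1/3.92 + 1/12.0) = 2.736 kΩ.
V_A = 16.3 × 2.736/9.966 = 4.475 V.
I(R_B) = V_A / R_B = 4.475/12.0 = 0.3729 mA.

I ≈ 0.373 mA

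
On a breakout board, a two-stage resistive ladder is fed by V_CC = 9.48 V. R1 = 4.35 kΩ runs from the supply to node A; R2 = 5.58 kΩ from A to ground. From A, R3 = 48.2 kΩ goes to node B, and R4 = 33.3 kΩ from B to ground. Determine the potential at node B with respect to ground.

Looking into the second stage from A: R3 + R4 = 81.50 kΩ appears in parallel with R2.
Effective lower resistance at A: R2 ‖ 81.50 = 5.222 kΩ.
So V_A = 9.48 × 0.5456 = 5.172 V.
Stage 2 is unloaded, so V_B = V_A · R4/(R3+R4) = 5.172 × 33.3/81.50 = 2.113 V.

V_B ≈ 2.11 V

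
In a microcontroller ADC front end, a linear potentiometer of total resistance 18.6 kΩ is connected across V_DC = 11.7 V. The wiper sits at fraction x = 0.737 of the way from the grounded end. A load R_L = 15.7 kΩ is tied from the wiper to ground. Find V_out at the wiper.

Lower segment x·R_p = 13.71 kΩ; upper segment (1−x)·R_p = 4.892 kΩ.
(x·R_p) ‖ R_L = 7.318 kΩ.
Then V_out = V_DC · 7.318/(4.892 + 7.318) = 7.013 V.
(Unloaded: V_out = x·V_DC = 8.62 V.)

V_out ≈ 7.01 V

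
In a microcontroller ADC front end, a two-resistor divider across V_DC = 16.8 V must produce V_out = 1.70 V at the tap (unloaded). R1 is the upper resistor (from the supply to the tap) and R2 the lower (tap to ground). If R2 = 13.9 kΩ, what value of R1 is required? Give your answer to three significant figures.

The divider ratio is R2/(R1+R2) = 1.70/16.8 = 0.1012.
So R1 = R2 · (V_DC/V_out − 1) = 13.9 × (16.8/1.70 − 1) = 13.9 × 8.882 = 123.5 kΩ.

R1 ≈ 123 kΩ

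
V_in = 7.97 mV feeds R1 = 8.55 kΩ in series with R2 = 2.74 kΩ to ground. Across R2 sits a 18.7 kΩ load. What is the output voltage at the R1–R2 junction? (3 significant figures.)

V_out ≈ 1.74 mV

First combine the lower leg with the load: R2 ‖ R_L = 2.390 kΩ.
Now apply the divider: V_out = 7.97 × 0.2185 = 1.741 mV.
(Unloaded it would be 1.93 mV; the load pulls it down.)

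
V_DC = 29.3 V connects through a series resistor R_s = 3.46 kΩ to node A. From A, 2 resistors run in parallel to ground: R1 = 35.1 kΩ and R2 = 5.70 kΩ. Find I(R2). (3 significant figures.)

I ≈ 3.01 mA

Combine the parallel branches: R_p = (1/35.1 + 1/5.70)⁻¹ = 4.904 kΩ.
Node voltage V_A = V_DC · R_p/(R_s + R_p) = 29.3 × 0.5863 = 17.18 V.
Branch current I = V_A/R2 = 17.18/5.70 = 3.014 mA.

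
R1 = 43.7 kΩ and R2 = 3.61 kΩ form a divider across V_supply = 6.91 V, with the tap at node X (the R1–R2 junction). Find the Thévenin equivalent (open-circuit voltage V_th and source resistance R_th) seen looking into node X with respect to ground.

V_th ≈ 0.527 V, R_th ≈ 3.33 kΩ

With X open, the divider is unloaded: V_th = 6.91 × 3.61/47.31 = 0.5273 V.
Looking into X with the source shorted: R_th = R1·R2/(R1+R2) = 43.70 × 3.61/47.31 = 3.335 kΩ.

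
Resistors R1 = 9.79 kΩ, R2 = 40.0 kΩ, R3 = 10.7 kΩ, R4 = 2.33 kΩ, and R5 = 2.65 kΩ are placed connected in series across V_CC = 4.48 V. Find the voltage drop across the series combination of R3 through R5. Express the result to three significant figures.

V ≈ 1.07 V

Total series resistance ΣR = 9.79 + 40.0 + 10.7 + 2.33 + 2.65 = 65.47 kΩ.
R_{R3..R5} = 10.7 + 2.33 + 2.65 = 15.68 kΩ.
Voltage divider: V = V_CC · (15.68 / 65.47) = 4.48 × 0.2395 = 1.073 V.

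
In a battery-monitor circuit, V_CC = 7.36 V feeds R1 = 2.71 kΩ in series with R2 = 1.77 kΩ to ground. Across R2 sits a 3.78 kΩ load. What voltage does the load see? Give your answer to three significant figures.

V_out ≈ 2.27 V

First combine the lower leg with the load: R2 ‖ R_L = 1.206 kΩ.
Voltage divider with the loaded lower leg: V_out = 7.36 × 1.206/(2.71 + 1.206) = 7.36 × 0.3079 = 2.266 V.
(Unloaded it would be 2.91 V; the load pulls it down.)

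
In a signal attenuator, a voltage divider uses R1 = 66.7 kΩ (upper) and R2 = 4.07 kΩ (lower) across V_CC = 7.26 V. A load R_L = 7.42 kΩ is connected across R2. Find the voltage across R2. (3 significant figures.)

R2 ‖ R_L = (4.07 × 7.42)/(4.07 + 7.42) = 2.628 kΩ.
Voltage divider with the loaded lower leg: V_out = 7.26 × 2.628/(66.7 + 2.628) = 7.26 × 0.03791 = 0.2752 V.
(Unloaded it would be 0.418 V; the load pulls it down.)

V_out ≈ 0.275 V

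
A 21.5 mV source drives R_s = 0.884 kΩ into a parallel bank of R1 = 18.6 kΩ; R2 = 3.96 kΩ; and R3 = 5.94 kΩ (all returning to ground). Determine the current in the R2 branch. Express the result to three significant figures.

I ≈ 3.82 µA

Parallel bank: R_p = 1/(1/18.6 + 1/3.96 + 1/5.94) = 2.107 kΩ.
V_A = 21.5 × 2.107/2.991 = 15.15 mV.
I(R2) = V_A / R2 = 15.15/3.96 = 3.825 µA.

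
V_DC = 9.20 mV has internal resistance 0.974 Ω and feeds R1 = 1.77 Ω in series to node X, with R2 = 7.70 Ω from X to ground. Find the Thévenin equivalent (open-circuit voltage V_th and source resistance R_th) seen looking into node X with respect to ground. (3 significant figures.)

R1' = 0.974 + 1.77 = 2.744 Ω (source resistance + R1).
V_th is the unloaded tap voltage: V_DC · R2/(R1'+R2) = 9.20 × 0.7373 = 6.783 mV.
With V_DC suppressed (replaced by a short), R_th = R1' ‖ R2 = (2.744 × 7.70)/(2.744 + 7.70) = 2.023 Ω.

V_th ≈ 6.78 mV, R_th ≈ 2.02 Ω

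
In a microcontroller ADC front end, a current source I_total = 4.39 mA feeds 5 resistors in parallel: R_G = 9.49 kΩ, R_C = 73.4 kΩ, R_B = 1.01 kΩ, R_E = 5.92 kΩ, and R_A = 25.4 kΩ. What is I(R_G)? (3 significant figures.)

Conductances: ΣG = 1/9.49 + 1/73.4 + 1/1.01 + 1/5.92 + 1/25.4 = 1.317 (1/kΩ).
Current divider: I(R_G) = I_total · G_k/ΣG = 4.39 × (0.1054/1.317) = 4.39 × 0.07999 = 0.3511 mA.

I ≈ 0.351 mA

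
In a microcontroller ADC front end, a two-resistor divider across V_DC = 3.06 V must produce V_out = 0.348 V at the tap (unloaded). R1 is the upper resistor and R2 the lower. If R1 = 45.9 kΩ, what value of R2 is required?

R2 ≈ 5.89 kΩ

Required fraction k = V_out/V_DC = 0.1137.
So R2 = R1 · V_out/(V_DC − V_out) = 45.9 × 0.348/(3.06 − 0.348) = 45.9 × 0.1283 = 5.890 kΩ.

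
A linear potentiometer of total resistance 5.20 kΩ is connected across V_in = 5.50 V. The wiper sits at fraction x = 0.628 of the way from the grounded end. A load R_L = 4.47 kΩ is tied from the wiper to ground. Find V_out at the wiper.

The pot divides into 1.934 kΩ above the wiper and 3.266 kΩ below.
R_L loads the lower segment: effective lower R = 1.887 kΩ.
V_out = 5.50 × 1.887/(1.934 + 1.887) = 2.716 V.

V_out ≈ 2.72 V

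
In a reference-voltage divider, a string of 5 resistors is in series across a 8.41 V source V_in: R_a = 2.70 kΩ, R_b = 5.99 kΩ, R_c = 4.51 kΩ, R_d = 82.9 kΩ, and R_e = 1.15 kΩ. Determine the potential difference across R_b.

Total series resistance ΣR = 2.70 + 5.99 + 4.51 + 82.9 + 1.15 = 97.25 kΩ.
Voltage divider: V = V_in · (5.990 / 97.25) = 8.41 × 0.06159 = 0.5180 V.

V ≈ 0.518 V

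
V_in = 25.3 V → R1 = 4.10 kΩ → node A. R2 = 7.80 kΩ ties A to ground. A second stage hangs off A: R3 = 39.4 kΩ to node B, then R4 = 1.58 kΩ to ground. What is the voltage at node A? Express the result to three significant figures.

Node A sees R2 in parallel with the series input of stage 2, R3 + R4 = 40.98 kΩ.
R2 ‖ (R3+R4) = 6.553 kΩ.
First divider: V_A = V_in · 6.553/(4.10 + 6.553) = 15.56 V.

V_A ≈ 15.6 V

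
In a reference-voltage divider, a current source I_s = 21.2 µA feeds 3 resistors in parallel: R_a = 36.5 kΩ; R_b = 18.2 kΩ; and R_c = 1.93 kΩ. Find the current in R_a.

ΣG = 1/36.5 + 1/18.2 + 1/1.93 = 0.6005.
R_a takes the fraction G_k/ΣG = 0.02740/0.6005 = 0.04563, so I = 21.2 × 0.04563 = 0.9673 µA.

I ≈ 0.967 µA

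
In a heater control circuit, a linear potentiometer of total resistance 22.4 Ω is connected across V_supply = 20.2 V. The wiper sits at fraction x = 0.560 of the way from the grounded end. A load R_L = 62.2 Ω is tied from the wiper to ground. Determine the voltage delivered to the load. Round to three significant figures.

V_out ≈ 10.4 V

Split the track: R_lower = x·R_p = 12.54 Ω, R_upper = (1−x)·R_p = 9.856 Ω.
Lower segment in parallel with the load: 12.54 ‖ 62.2 = 10.44 Ω.
Then V_out = V_supply · 10.44/(9.856 + 10.44) = 10.39 V.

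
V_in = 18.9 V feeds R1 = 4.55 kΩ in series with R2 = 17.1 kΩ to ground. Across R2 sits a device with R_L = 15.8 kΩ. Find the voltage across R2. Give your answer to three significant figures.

R2 ‖ R_L = (17.1 × 15.8)/(17.1 + 15.8) = 8.212 kΩ.
Then V_out = V_in · R2'/(R1 + R2') = 18.9 × 8.212/12.76 = 12.16 V.
(Unloaded it would be 14.9 V; the load pulls it down.)

V_out ≈ 12.2 V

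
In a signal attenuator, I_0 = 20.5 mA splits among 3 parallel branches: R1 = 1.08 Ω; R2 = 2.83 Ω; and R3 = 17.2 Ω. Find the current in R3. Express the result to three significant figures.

ΣG = 1/1.08 + 1/2.83 + 1/17.2 = 1.337.
Current divider: I(R3) = I_0 · G_k/ΣG = 20.5 × (0.05814/1.337) = 20.5 × 0.04347 = 0.8912 mA.

I ≈ 0.891 mA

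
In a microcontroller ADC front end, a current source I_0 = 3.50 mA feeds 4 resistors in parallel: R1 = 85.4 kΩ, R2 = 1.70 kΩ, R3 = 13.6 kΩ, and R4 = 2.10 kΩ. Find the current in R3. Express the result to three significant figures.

I ≈ 0.224 mA

Conductances: ΣG = 1/85.4 + 1/1.70 + 1/13.6 + 1/2.10 = 1.150 (1/kΩ).
Current divider: I(R3) = I_0 · G_k/ΣG = 3.50 × (0.07353/1.150) = 3.50 × 0.06396 = 0.2239 mA.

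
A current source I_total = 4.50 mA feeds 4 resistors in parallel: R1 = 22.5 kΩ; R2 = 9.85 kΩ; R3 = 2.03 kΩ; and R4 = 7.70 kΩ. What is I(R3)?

Total conductance ΣG = 1/22.5 + 1/9.85 + 1/2.03 + 1/7.70 = 0.7684 (units of 1/kΩ).
Current divider: I(R3) = I_total · G_k/ΣG = 4.50 × (0.4926/0.7684) = 4.50 × 0.6410 = 2.885 mA.

I ≈ 2.88 mA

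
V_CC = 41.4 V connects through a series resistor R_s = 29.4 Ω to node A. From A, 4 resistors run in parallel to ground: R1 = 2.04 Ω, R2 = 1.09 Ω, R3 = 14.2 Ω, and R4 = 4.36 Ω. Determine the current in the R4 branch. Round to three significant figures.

I ≈ 0.185 A

Combine the parallel branches: R_p = (1/2.04 + 1/1.09 + 1/14.2 + 1/4.36)⁻¹ = 0.5857 Ω.
V_A = 41.4 × 0.5857/29.99 = 0.8086 V.
Branch current I = V_A/R4 = 0.8086/4.36 = 0.1855 A.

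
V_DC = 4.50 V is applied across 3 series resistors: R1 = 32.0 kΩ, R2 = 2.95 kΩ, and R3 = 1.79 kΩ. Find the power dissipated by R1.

ΣR = 36.74 kΩ → I = 4.50/36.74 = 0.1225 mA.
P(R1) = I²·R1 = (0.1225)² × 32.0 = 0.4801 mW.

P ≈ 0.480 mW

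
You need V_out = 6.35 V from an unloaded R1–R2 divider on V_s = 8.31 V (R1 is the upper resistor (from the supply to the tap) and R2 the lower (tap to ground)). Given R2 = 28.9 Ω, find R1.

R1 ≈ 8.92 Ω

Required fraction k = V_out/V_s = 0.7641.
R1 = R2·(1/k − 1) = 28.9 × 0.3087 = 8.920 Ω.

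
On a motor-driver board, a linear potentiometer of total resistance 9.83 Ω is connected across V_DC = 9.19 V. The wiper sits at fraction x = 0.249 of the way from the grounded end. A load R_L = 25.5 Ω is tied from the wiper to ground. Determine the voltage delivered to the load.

Split the track: R_lower = x·R_p = 2.448 Ω, R_upper = (1−x)·R_p = 7.382 Ω.
(x·R_p) ‖ R_L = 2.233 Ω.
V_out = 9.19 × 2.233/(7.382 + 2.233) = 2.134 V.

V_out ≈ 2.13 V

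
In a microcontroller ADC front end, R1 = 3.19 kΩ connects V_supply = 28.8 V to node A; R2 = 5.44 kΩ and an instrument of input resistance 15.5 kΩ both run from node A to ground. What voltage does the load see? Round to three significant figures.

R2 ‖ R_L = (5.44 × 15.5)/(5.44 + 15.5) = 4.027 kΩ.
Then V_out = V_supply · R2'/(R1 + R2') = 28.8 × 4.027/7.217 = 16.07 V.
(Unloaded it would be 18.2 V; the load pulls it down.)

V_out ≈ 16.1 V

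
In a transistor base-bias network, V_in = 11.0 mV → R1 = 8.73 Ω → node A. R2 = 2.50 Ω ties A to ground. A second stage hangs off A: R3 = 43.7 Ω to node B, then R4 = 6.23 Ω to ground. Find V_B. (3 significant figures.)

V_B ≈ 0.294 mV

Node A sees R2 in parallel with the series input of stage 2, R3 + R4 = 49.93 Ω.
R2 ‖ (R3+R4) = 2.381 Ω.
So V_A = 11.0 × 0.2143 = 2.357 mV.
Then the unloaded second divider: V_B = V_A × R4/(R3+R4) = 2.357 × 0.1248 = 0.2941 mV.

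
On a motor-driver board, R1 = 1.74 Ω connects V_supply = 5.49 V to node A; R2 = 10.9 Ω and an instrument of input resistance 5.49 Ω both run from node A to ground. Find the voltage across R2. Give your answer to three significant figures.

The load sits in parallel with R2, giving an effective lower resistance R2' = R2·R_L/(R2+R_L) = 3.651 Ω.
Now apply the divider: V_out = 5.49 × 0.6772 = 3.718 V.

V_out ≈ 3.72 V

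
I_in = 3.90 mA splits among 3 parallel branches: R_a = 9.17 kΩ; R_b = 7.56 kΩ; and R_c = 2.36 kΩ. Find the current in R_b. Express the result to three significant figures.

I ≈ 0.776 mA

Total conductance ΣG = 1/9.17 + 1/7.56 + 1/2.36 = 0.6651 (units of 1/kΩ).
R_b takes the fraction G_k/ΣG = 0.1323/0.6651 = 0.1989, so I = 3.90 × 0.1989 = 0.7757 mA.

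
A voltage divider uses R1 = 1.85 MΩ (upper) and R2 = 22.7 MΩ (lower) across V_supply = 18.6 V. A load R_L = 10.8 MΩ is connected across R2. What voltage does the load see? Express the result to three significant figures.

V_out ≈ 14.8 V

R2 ‖ R_L = (22.7 × 10.8)/(22.7 + 10.8) = 7.318 MΩ.
Then V_out = V_supply · R2'/(R1 + R2') = 18.6 × 7.318/9.168 = 14.85 V.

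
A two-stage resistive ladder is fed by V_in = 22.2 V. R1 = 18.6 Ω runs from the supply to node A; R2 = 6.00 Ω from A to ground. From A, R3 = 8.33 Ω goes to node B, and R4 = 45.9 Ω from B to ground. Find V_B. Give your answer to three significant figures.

The second stage (R3 + R4 = 54.23 Ω) loads node A in parallel with R2.
R2 ‖ (R3+R4) = 5.402 Ω.
So V_A = 22.2 × 0.2251 = 4.997 V.
V_B = V_A × 0.8464 = 4.229 V.

V_B ≈ 4.23 V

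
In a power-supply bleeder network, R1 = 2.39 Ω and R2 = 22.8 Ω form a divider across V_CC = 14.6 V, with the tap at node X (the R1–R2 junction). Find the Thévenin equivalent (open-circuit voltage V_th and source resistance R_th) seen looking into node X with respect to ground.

V_th ≈ 13.2 V, R_th ≈ 2.16 Ω

V_th is the unloaded tap voltage: V_CC · R2/(R1+R2) = 14.6 × 0.9051 = 13.21 V.
Looking into X with the source shorted: R_th = R1·R2/(R1+R2) = 2.390 × 22.8/25.19 = 2.163 Ω.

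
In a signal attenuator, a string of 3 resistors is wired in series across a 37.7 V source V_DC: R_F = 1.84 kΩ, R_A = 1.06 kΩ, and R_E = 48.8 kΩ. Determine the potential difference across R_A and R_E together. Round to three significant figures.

ΣR = 1.84 + 1.06 + 48.8 = 51.70 kΩ.
R_{R_A..R_E} = 1.06 + 48.8 = 49.86 kΩ.
By the voltage-divider rule, V = 37.7 × 49.86/51.70 = 36.36 V.

V ≈ 36.4 V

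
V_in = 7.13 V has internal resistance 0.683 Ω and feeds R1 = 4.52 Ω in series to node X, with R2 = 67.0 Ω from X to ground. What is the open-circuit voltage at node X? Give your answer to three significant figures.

V_th ≈ 6.62 V

R1' = 0.683 + 4.52 = 5.203 Ω (source resistance + R1).
V_th is the unloaded tap voltage: V_in · R2/(R1'+R2) = 7.13 × 0.9279 = 6.616 V.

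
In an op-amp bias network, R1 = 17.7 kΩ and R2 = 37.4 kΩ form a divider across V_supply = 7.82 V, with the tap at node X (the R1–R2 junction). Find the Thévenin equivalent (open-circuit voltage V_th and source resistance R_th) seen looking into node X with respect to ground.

V_th is the unloaded tap voltage: V_supply · R2/(R1+R2) = 7.82 × 0.6788 = 5.308 V.
With V_supply suppressed (replaced by a short), R_th = R1 ‖ R2 = (17.70 × 37.4)/(17.70 + 37.4) = 12.01 kΩ.

V_th ≈ 5.31 V, R_th ≈ 12.0 kΩ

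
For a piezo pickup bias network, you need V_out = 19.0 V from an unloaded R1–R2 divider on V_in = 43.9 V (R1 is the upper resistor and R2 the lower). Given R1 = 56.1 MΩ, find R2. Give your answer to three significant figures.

Required fraction k = V_out/V_in = 0.4328.
R2 = R1 · 0.4328/(1 − 0.4328) = 42.81 MΩ.

R2 ≈ 42.8 MΩ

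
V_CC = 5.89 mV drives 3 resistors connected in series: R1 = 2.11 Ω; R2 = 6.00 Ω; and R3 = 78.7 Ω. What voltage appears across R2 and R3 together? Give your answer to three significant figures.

Series total: ΣR = 2.11 + 6.00 + 78.7 = 86.81 Ω.
R_{R2..R3} = 6.00 + 78.7 = 84.70 Ω.
Voltage divider: V = V_CC · (84.70 / 86.81) = 5.89 × 0.9757 = 5.747 mV.

V ≈ 5.75 mV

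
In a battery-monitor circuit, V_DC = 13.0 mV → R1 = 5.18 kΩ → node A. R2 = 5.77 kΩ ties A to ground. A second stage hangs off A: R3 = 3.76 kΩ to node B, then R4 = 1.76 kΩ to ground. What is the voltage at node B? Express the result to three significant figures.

V_B ≈ 1.46 mV

The second stage (R3 + R4 = 5.520 kΩ) loads node A in parallel with R2.
Effective lower resistance at A: R2 ‖ 5.520 = 2.821 kΩ.
First divider: V_A = V_DC · 2.821/(5.18 + 2.821) = 4.584 mV.
Stage 2 is unloaded, so V_B = V_A · R4/(R3+R4) = 4.584 × 1.76/5.520 = 1.461 mV.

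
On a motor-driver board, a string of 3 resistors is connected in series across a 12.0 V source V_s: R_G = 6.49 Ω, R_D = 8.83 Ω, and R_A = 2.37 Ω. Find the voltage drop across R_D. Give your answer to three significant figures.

Series total: ΣR = 6.49 + 8.83 + 2.37 = 17.69 Ω.
Voltage divider: V = V_s · (8.830 / 17.69) = 12.0 × 0.4992 = 5.990 V.

V ≈ 5.99 V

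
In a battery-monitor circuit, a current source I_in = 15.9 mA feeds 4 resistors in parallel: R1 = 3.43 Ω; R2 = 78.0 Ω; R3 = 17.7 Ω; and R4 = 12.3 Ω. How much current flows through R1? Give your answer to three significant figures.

ΣG = 1/3.43 + 1/78.0 + 1/17.7 + 1/12.3 = 0.4422.
Current divider: I(R1) = I_in · G_k/ΣG = 15.9 × (0.2915/0.4422) = 15.9 × 0.6594 = 10.48 mA.

I ≈ 10.5 mA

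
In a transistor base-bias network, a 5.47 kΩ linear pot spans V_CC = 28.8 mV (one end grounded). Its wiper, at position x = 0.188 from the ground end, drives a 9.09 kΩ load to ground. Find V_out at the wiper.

Split the track: R_lower = x·R_p = 1.028 kΩ, R_upper = (1−x)·R_p = 4.442 kΩ.
Lower segment in parallel with the load: 1.028 ‖ 9.09 = 0.9238 kΩ.
V_out = 28.8 × 0.9238/(4.442 + 0.9238) = 4.959 mV.

V_out ≈ 4.96 mV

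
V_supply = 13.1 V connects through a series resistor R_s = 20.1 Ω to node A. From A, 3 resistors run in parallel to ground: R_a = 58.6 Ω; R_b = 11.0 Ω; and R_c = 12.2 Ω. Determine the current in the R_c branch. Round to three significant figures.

I ≈ 0.223 A

Equivalent of the parallel group: R_p = 5.265 Ω.
V_A = 13.1 × 5.265/25.36 = 2.719 V.
Branch current I = V_A/R_c = 2.719/12.2 = 0.2229 A.
(Equivalently: I_total = 0.5165 A, then current-divider fraction G_k/ΣG = 0.4315.)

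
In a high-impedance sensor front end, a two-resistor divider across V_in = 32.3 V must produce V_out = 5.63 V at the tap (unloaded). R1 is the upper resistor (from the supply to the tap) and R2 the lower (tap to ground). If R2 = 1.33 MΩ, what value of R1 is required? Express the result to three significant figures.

R1 ≈ 6.30 MΩ

V_out/V_in = R2/(R1+R2) = 0.1743.
So R1 = R2 · (V_in/V_out − 1) = 1.33 × (32.3/5.63 − 1) = 1.33 × 4.737 = 6.300 MΩ.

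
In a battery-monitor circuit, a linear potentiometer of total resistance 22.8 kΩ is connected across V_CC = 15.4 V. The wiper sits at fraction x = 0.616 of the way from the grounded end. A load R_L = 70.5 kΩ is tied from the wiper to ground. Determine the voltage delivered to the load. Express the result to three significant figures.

V_out ≈ 8.81 V

The pot divides into 8.755 kΩ above the wiper and 14.04 kΩ below.
(x·R_p) ‖ R_L = 11.71 kΩ.
V_out = 15.4 × 11.71/(8.755 + 11.71) = 8.812 V.
(Unloaded: V_out = x·V_CC = 9.49 V.)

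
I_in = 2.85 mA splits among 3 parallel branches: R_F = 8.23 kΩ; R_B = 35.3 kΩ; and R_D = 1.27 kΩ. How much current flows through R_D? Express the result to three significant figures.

ΣG = 1/8.23 + 1/35.3 + 1/1.27 = 0.9372.
R_D takes the fraction G_k/ΣG = 0.7874/0.9372 = 0.8401, so I = 2.85 × 0.8401 = 2.394 mA.

I ≈ 2.39 mA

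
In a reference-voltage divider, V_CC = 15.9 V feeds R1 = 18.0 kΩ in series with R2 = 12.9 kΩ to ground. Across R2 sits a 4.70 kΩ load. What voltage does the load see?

First combine the lower leg with the load: R2 ‖ R_L = 3.445 kΩ.
Now apply the divider: V_out = 15.9 × 0.1606 = 2.554 V.
(Unloaded it would be 6.64 V; the load pulls it down.)

V_out ≈ 2.55 V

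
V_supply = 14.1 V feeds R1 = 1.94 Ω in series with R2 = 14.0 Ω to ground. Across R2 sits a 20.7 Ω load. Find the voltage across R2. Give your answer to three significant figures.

The load sits in parallel with R2, giving an effective lower resistance R2' = R2·R_L/(R2+R_L) = 8.352 Ω.
Now apply the divider: V_out = 14.1 × 0.8115 = 11.44 V.

V_out ≈ 11.4 V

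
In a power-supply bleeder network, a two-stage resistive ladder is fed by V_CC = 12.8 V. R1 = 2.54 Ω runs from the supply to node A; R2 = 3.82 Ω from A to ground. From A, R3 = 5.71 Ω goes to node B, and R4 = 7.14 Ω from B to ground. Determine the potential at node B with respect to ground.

The second stage (R3 + R4 = 12.85 Ω) loads node A in parallel with R2.
Effective lower resistance at A: R2 ‖ 12.85 = 2.945 Ω.
First divider: V_A = V_CC · 2.945/(2.54 + 2.945) = 6.872 V.
Stage 2 is unloaded, so V_B = V_A · R4/(R3+R4) = 6.872 × 7.14/12.85 = 3.818 V.

V_B ≈ 3.82 V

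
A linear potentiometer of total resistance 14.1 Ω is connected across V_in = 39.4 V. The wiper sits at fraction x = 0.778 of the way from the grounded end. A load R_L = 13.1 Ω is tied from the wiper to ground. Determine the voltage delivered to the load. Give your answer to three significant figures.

V_out ≈ 25.8 V

The pot divides into 3.130 Ω above the wiper and 10.97 Ω below.
Lower segment in parallel with the load: 10.97 ‖ 13.1 = 5.970 Ω.
Loaded-divider output: V_out = 39.4 × 0.6560 = 25.85 V.
(Unloaded: V_out = x·V_in = 30.7 V.)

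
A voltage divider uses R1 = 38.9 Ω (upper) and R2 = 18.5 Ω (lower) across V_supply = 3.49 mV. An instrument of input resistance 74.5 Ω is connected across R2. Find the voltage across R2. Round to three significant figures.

V_out ≈ 0.963 mV

First combine the lower leg with the load: R2 ‖ R_L = 14.82 Ω.
Now apply the divider: V_out = 3.49 × 0.2759 = 0.9628 mV.
(Unloaded it would be 1.12 mV; the load pulls it down.)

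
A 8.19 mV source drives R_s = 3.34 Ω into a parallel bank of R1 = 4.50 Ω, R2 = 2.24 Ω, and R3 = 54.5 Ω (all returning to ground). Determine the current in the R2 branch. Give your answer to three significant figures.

I ≈ 1.11 mA

Combine the parallel branches: R_p = (1/4.50 + 1/2.24 + 1/54.5)⁻¹ = 1.456 Ω.
V_A by voltage divider: V_A = 8.19 × 1.456/(3.34 + 1.456) = 2.486 mV.
Branch current I = V_A/R2 = 2.486/2.24 = 1.110 mA.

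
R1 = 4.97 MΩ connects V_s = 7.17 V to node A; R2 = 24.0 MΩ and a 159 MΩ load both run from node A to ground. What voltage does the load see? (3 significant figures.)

V_out ≈ 5.79 V

First combine the lower leg with the load: R2 ‖ R_L = 20.85 MΩ.
Now apply the divider: V_out = 7.17 × 0.8075 = 5.790 V.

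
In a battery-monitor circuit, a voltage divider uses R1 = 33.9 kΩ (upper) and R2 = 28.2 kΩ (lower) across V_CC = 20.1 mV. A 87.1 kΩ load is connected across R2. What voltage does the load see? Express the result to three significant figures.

V_out ≈ 7.76 mV

The load sits in parallel with R2, giving an effective lower resistance R2' = R2·R_L/(R2+R_L) = 21.30 kΩ.
Voltage divider with the loaded lower leg: V_out = 20.1 × 21.30/(33.9 + 21.30) = 20.1 × 0.3859 = 7.757 mV.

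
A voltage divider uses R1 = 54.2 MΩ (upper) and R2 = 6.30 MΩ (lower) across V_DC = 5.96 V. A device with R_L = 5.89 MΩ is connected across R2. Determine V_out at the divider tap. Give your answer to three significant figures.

The load sits in parallel with R2, giving an effective lower resistance R2' = R2·R_L/(R2+R_L) = 3.044 MΩ.
Now apply the divider: V_out = 5.96 × 0.05318 = 0.3169 V.
(Unloaded it would be 0.621 V; the load pulls it down.)

V_out ≈ 0.317 V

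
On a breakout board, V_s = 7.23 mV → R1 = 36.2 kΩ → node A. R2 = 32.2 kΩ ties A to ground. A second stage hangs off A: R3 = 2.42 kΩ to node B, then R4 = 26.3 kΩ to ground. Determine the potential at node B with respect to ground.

V_B ≈ 1.96 mV

Node A sees R2 in parallel with the series input of stage 2, R3 + R4 = 28.72 kΩ.
R2 ‖ (R3+R4) = 15.18 kΩ.
V_A = 7.23 × 15.18/(36.2 + 15.18) = 2.136 mV.
Then the unloaded second divider: V_B = V_A × R4/(R3+R4) = 2.136 × 0.9157 = 1.956 mV.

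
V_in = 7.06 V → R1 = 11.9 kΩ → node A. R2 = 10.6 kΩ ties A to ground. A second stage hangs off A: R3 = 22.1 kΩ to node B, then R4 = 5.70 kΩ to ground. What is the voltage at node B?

V_B ≈ 0.568 V

The second stage (R3 + R4 = 27.80 kΩ) loads node A in parallel with R2.
R2 ‖ (R3+R4) = 7.674 kΩ.
V_A = 7.06 × 7.674/(11.9 + 7.674) = 2.768 V.
Then the unloaded second divider: V_B = V_A × R4/(R3+R4) = 2.768 × 0.2050 = 0.5675 V.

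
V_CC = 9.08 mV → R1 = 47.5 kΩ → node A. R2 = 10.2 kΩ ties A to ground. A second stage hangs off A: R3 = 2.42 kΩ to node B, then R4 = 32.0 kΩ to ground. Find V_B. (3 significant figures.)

V_B ≈ 1.20 mV

Node A sees R2 in parallel with the series input of stage 2, R3 + R4 = 34.42 kΩ.
R2 ‖ (R3+R4) = 7.868 kΩ.
V_A = 9.08 × 7.868/(47.5 + 7.868) = 1.290 mV.
V_B = V_A × 0.9297 = 1.200 mV.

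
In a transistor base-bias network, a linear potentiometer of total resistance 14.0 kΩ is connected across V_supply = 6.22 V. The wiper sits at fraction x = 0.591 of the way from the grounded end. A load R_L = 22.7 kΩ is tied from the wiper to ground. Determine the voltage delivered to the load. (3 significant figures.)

Split the track: R_lower = x·R_p = 8.274 kΩ, R_upper = (1−x)·R_p = 5.726 kΩ.
R_L loads the lower segment: effective lower R = 6.064 kΩ.
Then V_out = V_supply · 6.064/(5.726 + 6.064) = 3.199 V.

V_out ≈ 3.20 V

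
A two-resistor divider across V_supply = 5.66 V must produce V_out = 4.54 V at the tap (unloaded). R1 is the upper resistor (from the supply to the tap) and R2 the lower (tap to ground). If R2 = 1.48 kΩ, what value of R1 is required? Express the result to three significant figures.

The divider ratio is R2/(R1+R2) = 4.54/5.66 = 0.8021.
Rearranging, R1 = R2·(1−k)/k = 1.48 × 0.2467 = 0.3651 kΩ.

R1 ≈ 0.365 kΩ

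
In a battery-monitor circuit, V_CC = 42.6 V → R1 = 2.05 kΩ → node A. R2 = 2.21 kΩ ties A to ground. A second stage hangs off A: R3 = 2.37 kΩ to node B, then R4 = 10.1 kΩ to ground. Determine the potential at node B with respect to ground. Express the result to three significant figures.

V_B ≈ 16.5 V

The second stage (R3 + R4 = 12.47 kΩ) loads node A in parallel with R2.
Effective lower resistance at A: R2 ‖ 12.47 = 1.877 kΩ.
So V_A = 42.6 × 0.4780 = 20.36 V.
Then the unloaded second divider: V_B = V_A × R4/(R3+R4) = 20.36 × 0.8099 = 16.49 V.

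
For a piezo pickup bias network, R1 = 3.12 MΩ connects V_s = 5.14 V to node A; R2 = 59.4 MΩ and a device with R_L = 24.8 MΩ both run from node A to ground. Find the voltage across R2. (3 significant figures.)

V_out ≈ 4.36 V

The load sits in parallel with R2, giving an effective lower resistance R2' = R2·R_L/(R2+R_L) = 17.50 MΩ.
Now apply the divider: V_out = 5.14 × 0.8487 = 4.362 V.
(Unloaded it would be 4.88 V; the load pulls it down.)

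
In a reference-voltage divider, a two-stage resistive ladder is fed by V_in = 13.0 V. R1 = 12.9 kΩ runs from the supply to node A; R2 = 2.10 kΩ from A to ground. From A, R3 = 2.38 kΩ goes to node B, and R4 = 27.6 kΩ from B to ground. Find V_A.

V_A ≈ 1.72 V

Looking into the second stage from A: R3 + R4 = 29.98 kΩ appears in parallel with R2.
Effective lower resistance at A: R2 ‖ 29.98 = 1.963 kΩ.
So V_A = 13.0 × 0.1320 = 1.717 V.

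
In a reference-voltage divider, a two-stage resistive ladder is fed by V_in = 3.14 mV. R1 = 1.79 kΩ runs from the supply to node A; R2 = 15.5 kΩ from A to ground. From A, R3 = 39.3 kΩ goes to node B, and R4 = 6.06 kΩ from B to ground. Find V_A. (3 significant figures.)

V_A ≈ 2.72 mV

The second stage (R3 + R4 = 45.36 kΩ) loads node A in parallel with R2.
R2 ‖ (R3+R4) = 11.55 kΩ.
So V_A = 3.14 × 0.8658 = 2.719 mV.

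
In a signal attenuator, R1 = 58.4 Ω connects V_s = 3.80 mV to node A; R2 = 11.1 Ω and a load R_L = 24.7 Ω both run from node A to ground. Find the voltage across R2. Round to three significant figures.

First combine the lower leg with the load: R2 ‖ R_L = 7.658 Ω.
Then V_out = V_s · R2'/(R1 + R2') = 3.80 × 7.658/66.06 = 0.4405 mV.

V_out ≈ 0.441 mV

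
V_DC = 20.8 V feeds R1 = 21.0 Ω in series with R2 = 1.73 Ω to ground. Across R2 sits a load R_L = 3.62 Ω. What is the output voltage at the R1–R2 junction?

V_out ≈ 1.10 V

First combine the lower leg with the load: R2 ‖ R_L = 1.171 Ω.
Now apply the divider: V_out = 20.8 × 0.05280 = 1.098 V.
(Unloaded it would be 1.58 V; the load pulls it down.)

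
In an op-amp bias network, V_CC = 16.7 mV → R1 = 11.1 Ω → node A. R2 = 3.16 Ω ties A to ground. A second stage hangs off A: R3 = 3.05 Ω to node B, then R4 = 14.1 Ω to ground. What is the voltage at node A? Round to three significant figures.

V_A ≈ 3.24 mV

The second stage (R3 + R4 = 17.15 Ω) loads node A in parallel with R2.
Effective lower resistance at A: R2 ‖ 17.15 = 2.668 Ω.
So V_A = 16.7 × 0.1938 = 3.237 mV.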